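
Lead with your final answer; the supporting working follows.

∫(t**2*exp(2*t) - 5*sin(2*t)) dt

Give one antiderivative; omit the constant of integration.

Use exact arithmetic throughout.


The answer is t**2*exp(2*t)/2 - t*exp(2*t)/2 + exp(2*t)/4 + 5*cos(2*t)/2.
Step 1. Rewrite: now ∫(t**2*exp(2*t)) dt + ∫(-5*sin(2*t)) dt.
Step 2. Evaluate the standard form: now 5*cos(2*t)/2 + ∫(t**2*exp(2*t)) dt.
Step 3. Integrate ∫(t**2*exp(2*t)) dt by parts with u = t**2, dv = (exp(2*t)) dt, so v = exp(2*t)/2: now t**2*exp(2*t)/2 + 5*cos(2*t)/2 + ∫(-t*exp(2*t)) dt.
Step 4. Integrate ∫(-t*exp(2*t)) dt by parts with u = t, dv = (-exp(2*t)) dt, so v = -exp(2*t)/2: now t**2*exp(2*t)/2 - t*exp(2*t)/2 + 5*cos(2*t)/2 + ∫(exp(2*t)/2) dt.
Step 5. Evaluate the standard form: now t**2*exp(2*t)/2 - t*exp(2*t)/2 + exp(2*t)/4 + 5*cos(2*t)/2.
Answer: t**2*exp(2*t)/2 - t*exp(2*t)/2 + exp(2*t)/4 + 5*cos(2*t)/2.


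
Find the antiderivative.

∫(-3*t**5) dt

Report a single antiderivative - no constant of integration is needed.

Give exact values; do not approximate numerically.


Answer: -t**6/2.


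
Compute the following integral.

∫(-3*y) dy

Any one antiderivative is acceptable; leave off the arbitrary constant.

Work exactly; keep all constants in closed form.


Answer: -3*y**2/2.


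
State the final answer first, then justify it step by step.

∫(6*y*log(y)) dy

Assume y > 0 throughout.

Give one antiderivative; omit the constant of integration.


The answer is 3*y**2*log(y) - 3*y**2/2.
Step 1. Integrate ∫(6*y*log(y)) dy by parts with u = log(y), dv = (6*y) dy, so v = 3*y**2 [assuming y > 0]: now 3*y**2*log(y) + ∫(-3*y) dy.
Step 2. Evaluate the standard form: now 3*y**2*log(y) - 3*y**2/2.
Answer: 3*y**2*log(y) - 3*y**2/2.


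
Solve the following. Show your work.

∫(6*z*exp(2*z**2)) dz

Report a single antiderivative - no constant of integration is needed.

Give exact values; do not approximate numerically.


Step 1. Substitute u = z**2, turning ∫(6*z*exp(2*z**2)) dz into ∫(3*exp(2*u)) du: now ∫(3*exp(2*u)) du.
Step 2. Evaluate the standard form: now 3*exp(2*u)/2.
Step 3. Substitute back u = z**2: now 3*exp(2*z**2)/2.
Answer: 3*exp(2*z**2)/2.


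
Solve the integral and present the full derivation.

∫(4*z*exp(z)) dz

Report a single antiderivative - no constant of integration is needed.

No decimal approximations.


Step 1. Integrate ∫(4*z*exp(z)) dz by parts with u = z, dv = (4*exp(z)) dz, so v = 4*exp(z): now 4*z*exp(z) + ∫(-4*exp(z)) dz.
Step 2. Evaluate the standard form: now 4*z*exp(z) - 4*exp(z).
Answer: 4*z*exp(z) - 4*exp(z).


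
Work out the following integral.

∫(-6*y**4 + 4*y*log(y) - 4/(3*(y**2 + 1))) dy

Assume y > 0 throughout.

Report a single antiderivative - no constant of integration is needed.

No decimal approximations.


Answer: -6*y**5/5 + 2*y**2*log(y) - y**2 - 4*atan(y)/3.


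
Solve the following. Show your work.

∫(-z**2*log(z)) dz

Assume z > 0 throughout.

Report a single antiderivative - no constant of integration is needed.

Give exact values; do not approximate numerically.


Step 1. Integrate ∫(-z**2*log(z)) dz by parts with u = log(z), dv = (-z**2) dz, so v = -z**3/3 [assuming z > 0]: now -z**3*log(z)/3 + ∫(z**2/3) dz.
Step 2. Evaluate the standard form: now -z**3*log(z)/3 + z**3/9.
Answer: -z**3*log(z)/3 + z**3/9.


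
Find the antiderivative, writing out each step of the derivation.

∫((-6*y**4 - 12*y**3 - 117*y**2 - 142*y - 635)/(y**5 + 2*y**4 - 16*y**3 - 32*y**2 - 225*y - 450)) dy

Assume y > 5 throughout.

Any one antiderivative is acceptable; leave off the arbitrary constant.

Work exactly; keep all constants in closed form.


Step 1. Decompose ∫((-6*y**4 - 12*y**3 - 117*y**2 - 142*y - 635)/(y**5 + 2*y**4 - 16*y**3 - 32*y**2 - 225*y - 450)) dy by partial fractions, (-6*y**4 - 12*y**3 - 117*y**2 - 142*y - 635)/(y**5 + 2*y**4 - 16*y**3 - 32*y**2 - 225*y - 450) = 1/(y**2 + 9) - 5/(y + 5) + 3/(y + 2) - 4/(y - 5): now ∫(-4/(y - 5)) dy + ∫(3/(y + 2)) dy + ∫(-5/(y + 5)) dy + ∫(1/(y**2 + 9)) dy.
Step 2. Evaluate the standard form [assuming y > -5]: now -5*log(y + 5) + ∫(-4/(y - 5)) dy + ∫(3/(y + 2)) dy + ∫(1/(y**2 + 9)) dy.
Step 3. Evaluate the standard form [assuming y > -2]: now 3*log(y + 2) - 5*log(y + 5) + ∫(-4/(y - 5)) dy + ∫(1/(y**2 + 9)) dy.
Step 4. Evaluate the standard form [assuming y > 5]: now -4*log(y - 5) + 3*log(y + 2) - 5*log(y + 5) + ∫(1/(y**2 + 9)) dy.
Step 5. Evaluate the standard form: now -4*log(y - 5) + 3*log(y + 2) - 5*log(y + 5) + atan(y/3)/3.
Answer: -4*log(y - 5) + 3*log(y + 2) - 5*log(y + 5) + atan(y/3)/3.


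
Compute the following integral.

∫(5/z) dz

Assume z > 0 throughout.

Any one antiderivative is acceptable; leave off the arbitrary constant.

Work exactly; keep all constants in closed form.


Answer: 5*log(z).


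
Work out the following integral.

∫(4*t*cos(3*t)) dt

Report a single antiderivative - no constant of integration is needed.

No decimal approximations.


Answer: 4*t*sin(3*t)/3 + 4*cos(3*t)/9.


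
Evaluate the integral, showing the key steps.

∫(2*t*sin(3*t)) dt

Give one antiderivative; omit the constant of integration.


Step 1. Integrate ∫(2*t*sin(3*t)) dt by parts with u = t, dv = (2*sin(3*t)) dt, so v = -2*cos(3*t)/3: now -2*t*cos(3*t)/3 + ∫(2*cos(3*t)/3) dt.
Step 2. Evaluate the standard form: now -2*t*cos(3*t)/3 + 2*sin(3*t)/9.
Answer: -2*t*cos(3*t)/3 + 2*sin(3*t)/9.


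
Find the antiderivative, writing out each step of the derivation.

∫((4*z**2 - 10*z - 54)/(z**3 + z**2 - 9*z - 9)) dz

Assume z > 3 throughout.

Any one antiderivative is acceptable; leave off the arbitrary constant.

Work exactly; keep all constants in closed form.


Step 1. Decompose ∫((4*z**2 - 10*z - 54)/(z**3 + z**2 - 9*z - 9)) dz by partial fractions, (4*z**2 - 10*z - 54)/(z**3 + z**2 - 9*z - 9) = 1/(z + 3) + 5/(z + 1) - 2/(z - 3): now ∫(-2/(z - 3)) dz + ∫(5/(z + 1)) dz + ∫(1/(z + 3)) dz.
Step 2. Evaluate the standard form [assuming z > -1]: now 5*log(z + 1) + ∫(-2/(z - 3)) dz + ∫(1/(z + 3)) dz.
Step 3. Evaluate the standard form [assuming z > 3]: now -2*log(z - 3) + 5*log(z + 1) + ∫(1/(z + 3)) dz.
Step 4. Evaluate the standard form [assuming z > -3]: now -2*log(z - 3) + 5*log(z + 1) + log(z + 3).
Answer: -2*log(z - 3) + 5*log(z + 1) + log(z + 3).


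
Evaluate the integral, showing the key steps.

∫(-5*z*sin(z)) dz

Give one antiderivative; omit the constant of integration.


Step 1. Integrate ∫(-5*z*sin(z)) dz by parts with u = z, dv = (-5*sin(z)) dz, so v = 5*cos(z): now 5*z*cos(z) + ∫(-5*cos(z)) dz.
Step 2. Evaluate the standard form: now 5*z*cos(z) - 5*sin(z).
Answer: 5*z*cos(z) - 5*sin(z).


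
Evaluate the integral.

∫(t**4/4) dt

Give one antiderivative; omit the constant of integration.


Answer: t**5/20.


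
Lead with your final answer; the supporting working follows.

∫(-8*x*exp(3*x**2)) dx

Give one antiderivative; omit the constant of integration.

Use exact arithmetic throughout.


The answer is -4*exp(3*x**2)/3.
Step 1. Substitute u = x**2, turning ∫(-8*x*exp(3*x**2)) dx into ∫(-4*exp(3*u)) du: now ∫(-4*exp(3*u)) du.
Step 2. Evaluate the standard form: now -4*exp(3*u)/3.
Step 3. Substitute back u = x**2: now -4*exp(3*x**2)/3.
Answer: -4*exp(3*x**2)/3.


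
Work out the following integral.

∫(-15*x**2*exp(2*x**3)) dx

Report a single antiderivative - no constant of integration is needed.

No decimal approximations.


Answer: -5*exp(2*x**3)/2.


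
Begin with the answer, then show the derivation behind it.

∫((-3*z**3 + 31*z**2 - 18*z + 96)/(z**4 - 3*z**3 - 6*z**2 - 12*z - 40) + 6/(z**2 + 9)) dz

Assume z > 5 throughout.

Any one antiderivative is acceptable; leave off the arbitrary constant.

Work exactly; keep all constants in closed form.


The answer is 2*log(z - 5) - 5*log(z + 2) + 2*atan(z/3) + atan(z/2).
Step 1. Rewrite: now ∫((-3*z**3 + 31*z**2 - 18*z + 96)/(z**4 - 3*z**3 - 6*z**2 - 12*z - 40)) dz + ∫(6/(z**2 + 9)) dz.
Step 2. Decompose ∫((-3*z**3 + 31*z**2 - 18*z + 96)/(z**4 - 3*z**3 - 6*z**2 - 12*z - 40)) dz by partial fractions, (-3*z**3 + 31*z**2 - 18*z + 96)/(z**4 - 3*z**3 - 6*z**2 - 12*z - 40) = 2/(z**2 + 4) - 5/(z + 2) + 2/(z - 5): now ∫(2/(z - 5)) dz + ∫(-5/(z + 2)) dz + ∫(2/(z**2 + 4)) dz + ∫(6/(z**2 + 9)) dz.
Step 3. Evaluate the standard form [assuming z > 5]: now 2*log(z - 5) + ∫(-5/(z + 2)) dz + ∫(2/(z**2 + 4)) dz + ∫(6/(z**2 + 9)) dz.
Step 4. Evaluate the standard form [assuming z > -2]: now 2*log(z - 5) - 5*log(z + 2) + ∫(2/(z**2 + 4)) dz + ∫(6/(z**2 + 9)) dz.
Step 5. Evaluate the standard form: now 2*log(z - 5) - 5*log(z + 2) + atan(z/2) + ∫(6/(z**2 + 9)) dz.
Step 6. Evaluate the standard form: now 2*log(z - 5) - 5*log(z + 2) + 2*atan(z/3) + atan(z/2).
Answer: 2*log(z - 5) - 5*log(z + 2) + 2*atan(z/3) + atan(z/2).


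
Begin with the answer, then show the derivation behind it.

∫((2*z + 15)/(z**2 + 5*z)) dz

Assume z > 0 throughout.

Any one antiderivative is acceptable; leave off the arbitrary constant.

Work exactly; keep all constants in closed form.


The answer is 3*log(z) - log(z + 5).
Step 1. Decompose ∫((2*z + 15)/(z**2 + 5*z)) dz by partial fractions, (2*z + 15)/(z**2 + 5*z) = -1/(z + 5) + 3/z: now ∫(3/z) dz + ∫(-1/(z + 5)) dz.
Step 2. Evaluate the standard form [assuming z > 0]: now 3*log(z) + ∫(-1/(z + 5)) dz.
Step 3. Evaluate the standard form [assuming z > -5]: now 3*log(z) - log(z + 5).
Answer: 3*log(z) - log(z + 5).


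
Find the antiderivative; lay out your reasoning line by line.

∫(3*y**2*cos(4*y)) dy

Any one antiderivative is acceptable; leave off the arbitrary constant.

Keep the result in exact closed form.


Step 1. Integrate ∫(3*y**2*cos(4*y)) dy by parts with u = y**2, dv = (3*cos(4*y)) dy, so v = 3*sin(4*y)/4: now 3*y**2*sin(4*y)/4 + ∫(-3*y*sin(4*y)/2) dy.
Step 2. Integrate ∫(-3*y*sin(4*y)/2) dy by parts with u = y, dv = (-3*sin(4*y)/2) dy, so v = 3*cos(4*y)/8: now 3*y**2*sin(4*y)/4 + 3*y*cos(4*y)/8 + ∫(-3*cos(4*y)/8) dy.
Step 3. Evaluate the standard form: now 3*y**2*sin(4*y)/4 + 3*y*cos(4*y)/8 - 3*sin(4*y)/32.
Answer: 3*y**2*sin(4*y)/4 + 3*y*cos(4*y)/8 - 3*sin(4*y)/32.


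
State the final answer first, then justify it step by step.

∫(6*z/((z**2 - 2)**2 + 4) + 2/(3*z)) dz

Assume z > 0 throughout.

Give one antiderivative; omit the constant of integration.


The answer is 2*log(z)/3 + 3*atan(z**2/2 - 1)/2.
Step 1. Rewrite: now ∫(2/(3*z)) dz + ∫(6*z/((z**2 - 2)**2 + 4)) dz.
Step 2. Substitute u = z**2 - 2, turning ∫(6*z/((z**2 - 2)**2 + 4)) dz into ∫(3/(u**2 + 4)) du: now ∫(2/(3*z)) dz + ∫(3/(u**2 + 4)) du.
Step 3. Evaluate the standard form: now 3*atan(u/2)/2 + ∫(2/(3*z)) dz.
Step 4. Substitute back u = z**2 - 2: now 3*atan(z**2/2 - 1)/2 + ∫(2/(3*z)) dz.
Step 5. Evaluate the standard form [assuming z > 0]: now 2*log(z)/3 + 3*atan(z**2/2 - 1)/2.
Answer: 2*log(z)/3 + 3*atan(z**2/2 - 1)/2.


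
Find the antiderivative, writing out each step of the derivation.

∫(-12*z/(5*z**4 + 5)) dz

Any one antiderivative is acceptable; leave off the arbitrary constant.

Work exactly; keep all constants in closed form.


Step 1. Substitute u = z**2, turning ∫(-12*z/(5*z**4 + 5)) dz into ∫(-6/(5*(u**2 + 1))) du: now ∫(-6/(5*(u**2 + 1))) du.
Step 2. Evaluate the standard form: now -6*atan(u)/5.
Step 3. Substitute back u = z**2: now -6*atan(z**2)/5.
Answer: -6*atan(z**2)/5.


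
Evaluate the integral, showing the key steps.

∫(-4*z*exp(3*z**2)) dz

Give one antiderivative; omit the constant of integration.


Step 1. Substitute u = z**2, turning ∫(-4*z*exp(3*z**2)) dz into ∫(-2*exp(3*u)) du: now ∫(-2*exp(3*u)) du.
Step 2. Evaluate the standard form: now -2*exp(3*u)/3.
Step 3. Substitute back u = z**2: now -2*exp(3*z**2)/3.
Answer: -2*exp(3*z**2)/3.


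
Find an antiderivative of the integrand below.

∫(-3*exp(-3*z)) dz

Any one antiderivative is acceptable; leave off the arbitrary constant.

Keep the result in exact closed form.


Answer: exp(-3*z).


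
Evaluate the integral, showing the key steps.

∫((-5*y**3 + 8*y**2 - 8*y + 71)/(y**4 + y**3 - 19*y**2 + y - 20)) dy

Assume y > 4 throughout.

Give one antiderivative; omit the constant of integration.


Step 1. Decompose ∫((-5*y**3 + 8*y**2 - 8*y + 71)/(y**4 + y**3 - 19*y**2 + y - 20)) dy by partial fractions, (-5*y**3 + 8*y**2 - 8*y + 71)/(y**4 + y**3 - 19*y**2 + y - 20) = -3/(y**2 + 1) - 4/(y + 5) - 1/(y - 4): now ∫(-1/(y - 4)) dy + ∫(-4/(y + 5)) dy + ∫(-3/(y**2 + 1)) dy.
Step 2. Evaluate the standard form [assuming y > -5]: now -4*log(y + 5) + ∫(-1/(y - 4)) dy + ∫(-3/(y**2 + 1)) dy.
Step 3. Evaluate the standard form [assuming y > 4]: now -log(y - 4) - 4*log(y + 5) + ∫(-3/(y**2 + 1)) dy.
Step 4. Evaluate the standard form: now -log(y - 4) - 4*log(y + 5) - 3*atan(y).
Answer: -log(y - 4) - 4*log(y + 5) - 3*atan(y).


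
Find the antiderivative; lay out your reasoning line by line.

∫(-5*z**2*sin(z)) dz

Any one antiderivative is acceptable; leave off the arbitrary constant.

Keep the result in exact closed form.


Step 1. Integrate ∫(-5*z**2*sin(z)) dz by parts with u = z**2, dv = (-5*sin(z)) dz, so v = 5*cos(z): now 5*z**2*cos(z) + ∫(-10*z*cos(z)) dz.
Step 2. Integrate ∫(-10*z*cos(z)) dz by parts with u = z, dv = (-10*cos(z)) dz, so v = -10*sin(z): now 5*z**2*cos(z) - 10*z*sin(z) + ∫(10*sin(z)) dz.
Step 3. Evaluate the standard form: now 5*z**2*cos(z) - 10*z*sin(z) - 10*cos(z).
Answer: 5*z**2*cos(z) - 10*z*sin(z) - 10*cos(z).


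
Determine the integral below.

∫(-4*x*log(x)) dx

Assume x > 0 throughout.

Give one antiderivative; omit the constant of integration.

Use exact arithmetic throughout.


Answer: -2*x**2*log(x) + x**2.


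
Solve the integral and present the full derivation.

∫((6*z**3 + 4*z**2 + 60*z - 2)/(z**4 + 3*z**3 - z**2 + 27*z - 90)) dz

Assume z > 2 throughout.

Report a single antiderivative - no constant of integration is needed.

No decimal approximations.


Step 1. Decompose ∫((6*z**3 + 4*z**2 + 60*z - 2)/(z**4 + 3*z**3 - z**2 + 27*z - 90)) dz by partial fractions, (6*z**3 + 4*z**2 + 60*z - 2)/(z**4 + 3*z**3 - z**2 + 27*z - 90) = 2/(z**2 + 9) + 4/(z + 5) + 2/(z - 2): now ∫(2/(z - 2)) dz + ∫(4/(z + 5)) dz + ∫(2/(z**2 + 9)) dz.
Step 2. Evaluate the standard form [assuming z > -5]: now 4*log(z + 5) + ∫(2/(z - 2)) dz + ∫(2/(z**2 + 9)) dz.
Step 3. Evaluate the standard form [assuming z > 2]: now 2*log(z - 2) + 4*log(z + 5) + ∫(2/(z**2 + 9)) dz.
Step 4. Evaluate the standard form: now 2*log(z - 2) + 4*log(z + 5) + 2*atan(z/3)/3.
Answer: 2*log(z - 2) + 4*log(z + 5) + 2*atan(z/3)/3.


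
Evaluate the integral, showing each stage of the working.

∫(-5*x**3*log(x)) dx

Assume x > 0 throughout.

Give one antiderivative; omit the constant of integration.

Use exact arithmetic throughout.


Step 1. Integrate ∫(-5*x**3*log(x)) dx by parts with u = log(x), dv = (-5*x**3) dx, so v = -5*x**4/4 [assuming x > 0]: now -5*x**4*log(x)/4 + ∫(5*x**3/4) dx.
Step 2. Evaluate the standard form: now -5*x**4*log(x)/4 + 5*x**4/16.
Answer: -5*x**4*log(x)/4 + 5*x**4/16.


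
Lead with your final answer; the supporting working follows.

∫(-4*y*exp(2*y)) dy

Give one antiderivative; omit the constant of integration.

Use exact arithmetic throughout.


The answer is -2*y*exp(2*y) + exp(2*y).
Step 1. Integrate ∫(-4*y*exp(2*y)) dy by parts with u = y, dv = (-4*exp(2*y)) dy, so v = -2*exp(2*y): now -2*y*exp(2*y) + ∫(2*exp(2*y)) dy.
Step 2. Evaluate the standard form: now -2*y*exp(2*y) + exp(2*y).
Answer: -2*y*exp(2*y) + exp(2*y).


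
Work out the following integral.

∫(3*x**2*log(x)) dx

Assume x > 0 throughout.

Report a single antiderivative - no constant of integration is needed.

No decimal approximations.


Answer: x**3*log(x) - x**3/3.


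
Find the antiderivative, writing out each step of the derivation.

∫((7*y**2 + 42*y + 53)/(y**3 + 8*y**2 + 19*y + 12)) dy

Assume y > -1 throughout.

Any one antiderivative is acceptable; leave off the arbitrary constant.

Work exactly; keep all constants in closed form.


Step 1. Decompose ∫((7*y**2 + 42*y + 53)/(y**3 + 8*y**2 + 19*y + 12)) dy by partial fractions, (7*y**2 + 42*y + 53)/(y**3 + 8*y**2 + 19*y + 12) = -1/(y + 4) + 5/(y + 3) + 3/(y + 1): now ∫(3/(y + 1)) dy + ∫(5/(y + 3)) dy + ∫(-1/(y + 4)) dy.
Step 2. Evaluate the standard form [assuming y > -1]: now 3*log(y + 1) + ∫(5/(y + 3)) dy + ∫(-1/(y + 4)) dy.
Step 3. Evaluate the standard form [assuming y > -4]: now 3*log(y + 1) - log(y + 4) + ∫(5/(y + 3)) dy.
Step 4. Evaluate the standard form [assuming y > -3]: now 3*log(y + 1) + 5*log(y + 3) - log(y + 4).
Answer: 3*log(y + 1) + 5*log(y + 3) - log(y + 4).


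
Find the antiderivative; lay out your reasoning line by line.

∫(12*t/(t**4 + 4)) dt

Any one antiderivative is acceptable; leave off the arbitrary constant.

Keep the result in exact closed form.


Step 1. Substitute u = t**2, turning ∫(12*t/(t**4 + 4)) dt into ∫(6/(u**2 + 4)) du: now ∫(6/(u**2 + 4)) du.
Step 2. Evaluate the standard form: now 3*atan(u/2).
Step 3. Substitute back u = t**2: now 3*atan(t**2/2).
Answer: 3*atan(t**2/2).


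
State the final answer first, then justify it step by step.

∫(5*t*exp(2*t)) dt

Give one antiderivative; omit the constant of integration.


The answer is 5*t*exp(2*t)/2 - 5*exp(2*t)/4.
Step 1. Integrate ∫(5*t*exp(2*t)) dt by parts with u = t, dv = (5*exp(2*t)) dt, so v = 5*exp(2*t)/2: now 5*t*exp(2*t)/2 + ∫(-5*exp(2*t)/2) dt.
Step 2. Evaluate the standard form: now 5*t*exp(2*t)/2 - 5*exp(2*t)/4.
Answer: 5*t*exp(2*t)/2 - 5*exp(2*t)/4.


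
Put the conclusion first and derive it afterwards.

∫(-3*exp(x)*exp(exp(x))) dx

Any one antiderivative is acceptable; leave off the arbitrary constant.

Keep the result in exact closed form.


The answer is -3*exp(exp(x)).
Step 1. Substitute u = exp(x), turning ∫(-3*exp(x)*exp(exp(x))) dx into ∫(-3*exp(u)) du: now ∫(-3*exp(u)) du.
Step 2. Evaluate the standard form: now -3*exp(u).
Step 3. Substitute back u = exp(x): now -3*exp(exp(x)).
Answer: -3*exp(exp(x)).


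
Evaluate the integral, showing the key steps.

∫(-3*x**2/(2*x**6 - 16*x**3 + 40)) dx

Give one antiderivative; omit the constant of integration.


Step 1. Substitute u = x**3 - 4, turning ∫(-3*x**2/(2*x**6 - 16*x**3 + 40)) dx into ∫(-1/(2*(u**2 + 4))) du: now ∫(-1/(2*(u**2 + 4))) du.
Step 2. Evaluate the standard form: now -atan(u/2)/4.
Step 3. Substitute back u = x**3 - 4: now -atan(x**3/2 - 2)/4.
Answer: -atan(x**3/2 - 2)/4.


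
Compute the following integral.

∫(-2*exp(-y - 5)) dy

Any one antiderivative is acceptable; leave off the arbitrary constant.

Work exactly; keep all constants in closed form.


Answer: 2*exp(-y - 5).


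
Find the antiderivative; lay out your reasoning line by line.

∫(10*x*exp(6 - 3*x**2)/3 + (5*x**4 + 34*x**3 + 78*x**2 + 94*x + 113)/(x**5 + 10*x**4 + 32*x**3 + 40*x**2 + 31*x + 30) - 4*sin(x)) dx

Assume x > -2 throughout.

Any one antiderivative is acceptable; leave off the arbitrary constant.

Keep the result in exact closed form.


Step 1. Rewrite: now ∫(10*x*exp(6 - 3*x**2)/3) dx + ∫((5*x**4 + 34*x**3 + 78*x**2 + 94*x + 113)/(x**5 + 10*x**4 + 32*x**3 + 40*x**2 + 31*x + 30)) dx + ∫(-4*sin(x)) dx.
Step 2. Evaluate the standard form: now 4*cos(x) + ∫(10*x*exp(6 - 3*x**2)/3) dx + ∫((5*x**4 + 34*x**3 + 78*x**2 + 94*x + 113)/(x**5 + 10*x**4 + 32*x**3 + 40*x**2 + 31*x + 30)) dx.
Step 3. Substitute u = x**2 - 2, turning ∫(10*x*exp(6 - 3*x**2)/3) dx into ∫(5*exp(-3*u)/3) du: now 4*cos(x) + ∫((5*x**4 + 34*x**3 + 78*x**2 + 94*x + 113)/(x**5 + 10*x**4 + 32*x**3 + 40*x**2 + 31*x + 30)) dx + ∫(5*exp(-3*u)/3) du.
Step 4. Evaluate the standard form: now 4*cos(x) + ∫((5*x**4 + 34*x**3 + 78*x**2 + 94*x + 113)/(x**5 + 10*x**4 + 32*x**3 + 40*x**2 + 31*x + 30)) dx - 5*exp(-3*u)/9.
Step 5. Substitute back u = x**2 - 2: now -5*exp(6 - 3*x**2)/9 + 4*cos(x) + ∫((5*x**4 + 34*x**3 + 78*x**2 + 94*x + 113)/(x**5 + 10*x**4 + 32*x**3 + 40*x**2 + 31*x + 30)) dx.
Step 6. Decompose ∫((5*x**4 + 34*x**3 + 78*x**2 + 94*x + 113)/(x**5 + 10*x**4 + 32*x**3 + 40*x**2 + 31*x + 30)) dx by partial fractions, (5*x**4 + 34*x**3 + 78*x**2 + 94*x + 113)/(x**5 + 10*x**4 + 32*x**3 + 40*x**2 + 31*x + 30) = 2/(x**2 + 1) + 3/(x + 5) - 1/(x + 3) + 3/(x + 2): now -5*exp(6 - 3*x**2)/9 + 4*cos(x) + ∫(3/(x + 2)) dx + ∫(-1/(x + 3)) dx + ∫(3/(x + 5)) dx + ∫(2/(x**2 + 1)) dx.
Step 7. Evaluate the standard form [assuming x > -5]: now -5*exp(6 - 3*x**2)/9 + 3*log(x + 5) + 4*cos(x) + ∫(3/(x + 2)) dx + ∫(-1/(x + 3)) dx + ∫(2/(x**2 + 1)) dx.
Step 8. Evaluate the standard form [assuming x > -2]: now -5*exp(6 - 3*x**2)/9 + 3*log(x + 2) + 3*log(x + 5) + 4*cos(x) + ∫(-1/(x + 3)) dx + ∫(2/(x**2 + 1)) dx.
Step 9. Evaluate the standard form [assuming x > -3]: now -5*exp(6 - 3*x**2)/9 + 3*log(x + 2) - log(x + 3) + 3*log(x + 5) + 4*cos(x) + ∫(2/(x**2 + 1)) dx.
Step 10. Evaluate the standard form: now -5*exp(6 - 3*x**2)/9 + 3*log(x + 2) - log(x + 3) + 3*log(x + 5) + 4*cos(x) + 2*atan(x).
Answer: -5*exp(6 - 3*x**2)/9 + 3*log(x + 2) - log(x + 3) + 3*log(x + 5) + 4*cos(x) + 2*atan(x).


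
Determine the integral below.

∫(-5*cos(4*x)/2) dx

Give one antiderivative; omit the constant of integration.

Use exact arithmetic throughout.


Answer: -5*sin(4*x)/8.


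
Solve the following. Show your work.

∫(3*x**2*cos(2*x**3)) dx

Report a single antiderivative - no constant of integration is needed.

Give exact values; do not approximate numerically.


Step 1. Substitute u = x**3, turning ∫(3*x**2*cos(2*x**3)) dx into ∫(cos(2*u)) du: now ∫(cos(2*u)) du.
Step 2. Evaluate the standard form: now sin(2*u)/2.
Step 3. Substitute back u = x**3: now sin(2*x**3)/2.
Answer: sin(2*x**3)/2.


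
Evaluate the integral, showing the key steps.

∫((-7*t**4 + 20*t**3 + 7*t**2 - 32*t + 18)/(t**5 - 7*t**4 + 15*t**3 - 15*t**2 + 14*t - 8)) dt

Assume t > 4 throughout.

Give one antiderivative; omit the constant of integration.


Step 1. Decompose ∫((-7*t**4 + 20*t**3 + 7*t**2 - 32*t + 18)/(t**5 - 7*t**4 + 15*t**3 - 15*t**2 + 14*t - 8)) dt by partial fractions, (-7*t**4 + 20*t**3 + 7*t**2 - 32*t + 18)/(t**5 - 7*t**4 + 15*t**3 - 15*t**2 + 14*t - 8) = -4/(t**2 + 1) + 1/(t - 1) - 3/(t - 2) - 5/(t - 4): now ∫(-5/(t - 4)) dt + ∫(-3/(t - 2)) dt + ∫(1/(t - 1)) dt + ∫(-4/(t**2 + 1)) dt.
Step 2. Evaluate the standard form [assuming t > 2]: now -3*log(t - 2) + ∫(-5/(t - 4)) dt + ∫(1/(t - 1)) dt + ∫(-4/(t**2 + 1)) dt.
Step 3. Evaluate the standard form [assuming t > 4]: now -5*log(t - 4) - 3*log(t - 2) + ∫(1/(t - 1)) dt + ∫(-4/(t**2 + 1)) dt.
Step 4. Evaluate the standard form [assuming t > 1]: now -5*log(t - 4) - 3*log(t - 2) + log(t - 1) + ∫(-4/(t**2 + 1)) dt.
Step 5. Evaluate the standard form: now -5*log(t - 4) - 3*log(t - 2) + log(t - 1) - 4*atan(t).
Answer: -5*log(t - 4) - 3*log(t - 2) + log(t - 1) - 4*atan(t).


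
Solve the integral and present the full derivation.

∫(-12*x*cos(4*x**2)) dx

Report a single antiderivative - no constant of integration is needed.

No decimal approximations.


Step 1. Substitute u = x**2, turning ∫(-12*x*cos(4*x**2)) dx into ∫(-6*cos(4*u)) du: now ∫(-6*cos(4*u)) du.
Step 2. Evaluate the standard form: now -3*sin(4*u)/2.
Step 3. Substitute back u = x**2: now -3*sin(4*x**2)/2.
Answer: -3*sin(4*x**2)/2.


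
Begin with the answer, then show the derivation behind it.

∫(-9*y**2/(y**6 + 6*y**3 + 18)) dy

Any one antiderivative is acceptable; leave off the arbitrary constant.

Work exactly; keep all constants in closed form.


The answer is -atan(y**3/3 + 1).
Step 1. Substitute u = y**3 + 3, turning ∫(-9*y**2/(y**6 + 6*y**3 + 18)) dy into ∫(-3/(u**2 + 9)) du: now ∫(-3/(u**2 + 9)) du.
Step 2. Evaluate the standard form: now -atan(u/3).
Step 3. Substitute back u = y**3 + 3: now -atan(y**3/3 + 1).
Answer: -atan(y**3/3 + 1).


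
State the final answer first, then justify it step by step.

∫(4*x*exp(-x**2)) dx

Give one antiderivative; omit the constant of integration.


The answer is -2*exp(-x**2).
Step 1. Substitute u = x**2, turning ∫(4*x*exp(-x**2)) dx into ∫(2*exp(-u)) du: now ∫(2*exp(-u)) du.
Step 2. Evaluate the standard form: now -2*exp(-u).
Step 3. Substitute back u = x**2: now -2*exp(-x**2).
Answer: -2*exp(-x**2).


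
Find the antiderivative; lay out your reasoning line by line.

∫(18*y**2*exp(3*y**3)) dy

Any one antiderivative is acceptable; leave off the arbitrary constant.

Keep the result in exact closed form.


Step 1. Substitute u = y**3, turning ∫(18*y**2*exp(3*y**3)) dy into ∫(6*exp(3*u)) du: now ∫(6*exp(3*u)) du.
Step 2. Evaluate the standard form: now 2*exp(3*u).
Step 3. Substitute back u = y**3: now 2*exp(3*y**3).
Answer: 2*exp(3*y**3).


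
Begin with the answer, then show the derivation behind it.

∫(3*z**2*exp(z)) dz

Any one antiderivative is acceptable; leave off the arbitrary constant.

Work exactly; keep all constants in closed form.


The answer is 3*z**2*exp(z) - 6*z*exp(z) + 6*exp(z).
Step 1. Integrate ∫(3*z**2*exp(z)) dz by parts with u = z**2, dv = (3*exp(z)) dz, so v = 3*exp(z): now 3*z**2*exp(z) + ∫(-6*z*exp(z)) dz.
Step 2. Integrate ∫(-6*z*exp(z)) dz by parts with u = z, dv = (-6*exp(z)) dz, so v = -6*exp(z): now 3*z**2*exp(z) - 6*z*exp(z) + ∫(6*exp(z)) dz.
Step 3. Evaluate the standard form: now 3*z**2*exp(z) - 6*z*exp(z) + 6*exp(z).
Answer: 3*z**2*exp(z) - 6*z*exp(z) + 6*exp(z).


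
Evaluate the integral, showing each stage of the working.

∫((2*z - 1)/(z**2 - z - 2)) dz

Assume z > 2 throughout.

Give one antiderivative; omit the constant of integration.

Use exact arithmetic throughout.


Step 1. Decompose ∫((2*z - 1)/(z**2 - z - 2)) dz by partial fractions, (2*z - 1)/(z**2 - z - 2) = 1/(z + 1) + 1/(z - 2): now ∫(1/(z - 2)) dz + ∫(1/(z + 1)) dz.
Step 2. Evaluate the standard form [assuming z > 2]: now log(z - 2) + ∫(1/(z + 1)) dz.
Step 3. Evaluate the standard form [assuming z > -1]: now log(z - 2) + log(z + 1).
Answer: log(z - 2) + log(z + 1).


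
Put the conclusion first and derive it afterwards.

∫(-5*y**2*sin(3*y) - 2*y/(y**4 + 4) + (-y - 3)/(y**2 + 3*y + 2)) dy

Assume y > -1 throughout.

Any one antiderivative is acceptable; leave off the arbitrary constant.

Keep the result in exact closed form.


The answer is 5*y**2*cos(3*y)/3 - 10*y*sin(3*y)/9 - 2*log(y + 1) + log(y + 2) - 10*cos(3*y)/27 - atan(y**2/2)/2.
Step 1. Rewrite: now ∫(-2*y/(y**4 + 4)) dy + ∫(-5*y**2*sin(3*y)) dy + ∫((-y - 3)/(y**2 + 3*y + 2)) dy.
Step 2. Integrate ∫(-5*y**2*sin(3*y)) dy by parts with u = y**2, dv = (-5*sin(3*y)) dy, so v = 5*cos(3*y)/3: now 5*y**2*cos(3*y)/3 + ∫(-2*y/(y**4 + 4)) dy + ∫(-10*y*cos(3*y)/3) dy + ∫((-y - 3)/(y**2 + 3*y + 2)) dy.
Step 3. Integrate ∫(-10*y*cos(3*y)/3) dy by parts with u = y, dv = (-10*cos(3*y)/3) dy, so v = -10*sin(3*y)/9: now 5*y**2*cos(3*y)/3 - 10*y*sin(3*y)/9 + ∫(-2*y/(y**4 + 4)) dy + ∫((-y - 3)/(y**2 + 3*y + 2)) dy + ∫(10*sin(3*y)/9) dy.
Step 4. Evaluate the standard form: now 5*y**2*cos(3*y)/3 - 10*y*sin(3*y)/9 - 10*cos(3*y)/27 + ∫(-2*y/(y**4 + 4)) dy + ∫((-y - 3)/(y**2 + 3*y + 2)) dy.
Step 5. Substitute u = y**2, turning ∫(-2*y/(y**4 + 4)) dy into ∫(-1/(u**2 + 4)) du: now 5*y**2*cos(3*y)/3 - 10*y*sin(3*y)/9 - 10*cos(3*y)/27 + ∫((-y - 3)/(y**2 + 3*y + 2)) dy + ∫(-1/(u**2 + 4)) du.
Step 6. Evaluate the standard form: now 5*y**2*cos(3*y)/3 - 10*y*sin(3*y)/9 - 10*cos(3*y)/27 - atan(u/2)/2 + ∫((-y - 3)/(y**2 + 3*y + 2)) dy.
Step 7. Substitute back u = y**2: now 5*y**2*cos(3*y)/3 - 10*y*sin(3*y)/9 - 10*cos(3*y)/27 - atan(y**2/2)/2 + ∫((-y - 3)/(y**2 + 3*y + 2)) dy.
Step 8. Decompose ∫((-y - 3)/(y**2 + 3*y + 2)) dy by partial fractions, (-y - 3)/(y**2 + 3*y + 2) = 1/(y + 2) - 2/(y + 1): now 5*y**2*cos(3*y)/3 - 10*y*sin(3*y)/9 - 10*cos(3*y)/27 - atan(y**2/2)/2 + ∫(-2/(y + 1)) dy + ∫(1/(y + 2)) dy.
Step 9. Evaluate the standard form [assuming y > -1]: now 5*y**2*cos(3*y)/3 - 10*y*sin(3*y)/9 - 2*log(y + 1) - 10*cos(3*y)/27 - atan(y**2/2)/2 + ∫(1/(y + 2)) dy.
Step 10. Evaluate the standard form [assuming y > -2]: now 5*y**2*cos(3*y)/3 - 10*y*sin(3*y)/9 - 2*log(y + 1) + log(y + 2) - 10*cos(3*y)/27 - atan(y**2/2)/2.
Answer: 5*y**2*cos(3*y)/3 - 10*y*sin(3*y)/9 - 2*log(y + 1) + log(y + 2) - 10*cos(3*y)/27 - atan(y**2/2)/2.


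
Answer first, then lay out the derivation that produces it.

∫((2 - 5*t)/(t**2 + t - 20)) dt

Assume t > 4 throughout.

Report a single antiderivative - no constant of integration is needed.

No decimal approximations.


The answer is -2*log(t - 4) - 3*log(t + 5).
Step 1. Decompose ∫((2 - 5*t)/(t**2 + t - 20)) dt by partial fractions, (2 - 5*t)/(t**2 + t - 20) = -3/(t + 5) - 2/(t - 4): now ∫(-2/(t - 4)) dt + ∫(-3/(t + 5)) dt.
Step 2. Evaluate the standard form [assuming t > -5]: now -3*log(t + 5) + ∫(-2/(t - 4)) dt.
Step 3. Evaluate the standard form [assuming t > 4]: now -2*log(t - 4) - 3*log(t + 5).
Answer: -2*log(t - 4) - 3*log(t + 5).


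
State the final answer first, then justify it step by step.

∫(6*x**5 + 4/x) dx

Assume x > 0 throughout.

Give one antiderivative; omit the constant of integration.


The answer is x**6 + 4*log(x).
Step 1. Rewrite: now ∫(4/x) dx + ∫(6*x**5) dx.
Step 2. Evaluate the standard form [assuming x > 0]: now 4*log(x) + ∫(6*x**5) dx.
Step 3. Evaluate the standard form: now x**6 + 4*log(x).
Answer: x**6 + 4*log(x).


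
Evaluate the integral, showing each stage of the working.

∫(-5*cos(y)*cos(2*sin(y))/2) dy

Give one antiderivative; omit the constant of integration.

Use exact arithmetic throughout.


Step 1. Substitute u = sin(y), turning ∫(-5*cos(y)*cos(2*sin(y))/2) dy into ∫(-5*cos(2*u)/2) du: now ∫(-5*cos(2*u)/2) du.
Step 2. Evaluate the standard form: now -5*sin(2*u)/4.
Step 3. Substitute back u = sin(y): now -5*sin(2*sin(y))/4.
Answer: -5*sin(2*sin(y))/4.


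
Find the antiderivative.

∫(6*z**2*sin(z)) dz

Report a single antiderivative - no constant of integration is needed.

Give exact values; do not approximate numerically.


Answer: -6*z**2*cos(z) + 12*z*sin(z) + 12*cos(z).


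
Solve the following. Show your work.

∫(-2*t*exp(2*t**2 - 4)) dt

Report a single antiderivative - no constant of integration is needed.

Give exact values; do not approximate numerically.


Step 1. Substitute u = t**2 - 2, turning ∫(-2*t*exp(2*t**2 - 4)) dt into ∫(-exp(2*u)) du: now ∫(-exp(2*u)) du.
Step 2. Evaluate the standard form: now -exp(2*u)/2.
Step 3. Substitute back u = t**2 - 2: now -exp(2*t**2 - 4)/2.
Answer: -exp(2*t**2 - 4)/2.


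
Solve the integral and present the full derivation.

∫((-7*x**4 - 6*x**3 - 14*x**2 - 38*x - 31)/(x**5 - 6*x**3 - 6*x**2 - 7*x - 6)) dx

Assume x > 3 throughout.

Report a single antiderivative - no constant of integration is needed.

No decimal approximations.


Step 1. Decompose ∫((-7*x**4 - 6*x**3 - 14*x**2 - 38*x - 31)/(x**5 - 6*x**3 - 6*x**2 - 7*x - 6)) dx by partial fractions, (-7*x**4 - 6*x**3 - 14*x**2 - 38*x - 31)/(x**5 - 6*x**3 - 6*x**2 - 7*x - 6) = 4/(x**2 + 1) - 3/(x + 2) + 1/(x + 1) - 5/(x - 3): now ∫(-5/(x - 3)) dx + ∫(1/(x + 1)) dx + ∫(-3/(x + 2)) dx + ∫(4/(x**2 + 1)) dx.
Step 2. Evaluate the standard form [assuming x > 3]: now -5*log(x - 3) + ∫(1/(x + 1)) dx + ∫(-3/(x + 2)) dx + ∫(4/(x**2 + 1)) dx.
Step 3. Evaluate the standard form [assuming x > -1]: now -5*log(x - 3) + log(x + 1) + ∫(-3/(x + 2)) dx + ∫(4/(x**2 + 1)) dx.
Step 4. Evaluate the standard form [assuming x > -2]: now -5*log(x - 3) + log(x + 1) - 3*log(x + 2) + ∫(4/(x**2 + 1)) dx.
Step 5. Evaluate the standard form: now -5*log(x - 3) + log(x + 1) - 3*log(x + 2) + 4*atan(x).
Answer: -5*log(x - 3) + log(x + 1) - 3*log(x + 2) + 4*atan(x).


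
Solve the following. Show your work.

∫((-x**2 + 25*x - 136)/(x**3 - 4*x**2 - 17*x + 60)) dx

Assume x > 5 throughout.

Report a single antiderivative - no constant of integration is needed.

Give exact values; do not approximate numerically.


Step 1. Decompose ∫((-x**2 + 25*x - 136)/(x**3 - 4*x**2 - 17*x + 60)) dx by partial fractions, (-x**2 + 25*x - 136)/(x**3 - 4*x**2 - 17*x + 60) = -4/(x + 4) + 5/(x - 3) - 2/(x - 5): now ∫(-2/(x - 5)) dx + ∫(5/(x - 3)) dx + ∫(-4/(x + 4)) dx.
Step 2. Evaluate the standard form [assuming x > 3]: now 5*log(x - 3) + ∫(-2/(x - 5)) dx + ∫(-4/(x + 4)) dx.
Step 3. Evaluate the standard form [assuming x > -4]: now 5*log(x - 3) - 4*log(x + 4) + ∫(-2/(x - 5)) dx.
Step 4. Evaluate the standard form [assuming x > 5]: now -2*log(x - 5) + 5*log(x - 3) - 4*log(x + 4).
Answer: -2*log(x - 5) + 5*log(x - 3) - 4*log(x + 4).


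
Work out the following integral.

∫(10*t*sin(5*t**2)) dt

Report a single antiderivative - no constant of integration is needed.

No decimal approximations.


Answer: -cos(5*t**2).


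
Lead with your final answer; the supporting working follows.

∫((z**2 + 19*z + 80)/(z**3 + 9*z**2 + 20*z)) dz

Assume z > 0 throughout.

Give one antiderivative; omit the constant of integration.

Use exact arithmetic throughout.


The answer is 4*log(z) - 5*log(z + 4) + 2*log(z + 5).
Step 1. Decompose ∫((z**2 + 19*z + 80)/(z**3 + 9*z**2 + 20*z)) dz by partial fractions, (z**2 + 19*z + 80)/(z**3 + 9*z**2 + 20*z) = 2/(z + 5) - 5/(z + 4) + 4/z: now ∫(4/z) dz + ∫(-5/(z + 4)) dz + ∫(2/(z + 5)) dz.
Step 2. Evaluate the standard form [assuming z > -4]: now -5*log(z + 4) + ∫(4/z) dz + ∫(2/(z + 5)) dz.
Step 3. Evaluate the standard form [assuming z > -5]: now -5*log(z + 4) + 2*log(z + 5) + ∫(4/z) dz.
Step 4. Evaluate the standard form [assuming z > 0]: now 4*log(z) - 5*log(z + 4) + 2*log(z + 5).
Answer: 4*log(z) - 5*log(z + 4) + 2*log(z + 5).


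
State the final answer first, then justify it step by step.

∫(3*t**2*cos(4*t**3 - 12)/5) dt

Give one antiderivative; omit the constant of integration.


The answer is sin(4*t**3 - 12)/20.
Step 1. Substitute u = t**3 - 3, turning ∫(3*t**2*cos(4*t**3 - 12)/5) dt into ∫(cos(4*u)/5) du: now ∫(cos(4*u)/5) du.
Step 2. Evaluate the standard form: now sin(4*u)/20.
Step 3. Substitute back u = t**3 - 3: now sin(4*t**3 - 12)/20.
Answer: sin(4*t**3 - 12)/20.


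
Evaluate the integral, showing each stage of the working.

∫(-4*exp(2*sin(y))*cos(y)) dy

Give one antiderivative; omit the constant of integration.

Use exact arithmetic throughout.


Step 1. Substitute u = sin(y), turning ∫(-4*exp(2*sin(y))*cos(y)) dy into ∫(-4*exp(2*u)) du: now ∫(-4*exp(2*u)) du.
Step 2. Evaluate the standard form: now -2*exp(2*u).
Step 3. Substitute back u = sin(y): now -2*exp(2*sin(y)).
Answer: -2*exp(2*sin(y)).


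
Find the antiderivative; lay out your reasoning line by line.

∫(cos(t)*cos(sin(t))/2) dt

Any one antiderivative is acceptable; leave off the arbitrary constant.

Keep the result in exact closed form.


Step 1. Substitute u = sin(t), turning ∫(cos(t)*cos(sin(t))/2) dt into ∫(cos(u)/2) du: now ∫(cos(u)/2) du.
Step 2. Evaluate the standard form: now sin(u)/2.
Step 3. Substitute back u = sin(t): now sin(sin(t))/2.
Answer: sin(sin(t))/2.


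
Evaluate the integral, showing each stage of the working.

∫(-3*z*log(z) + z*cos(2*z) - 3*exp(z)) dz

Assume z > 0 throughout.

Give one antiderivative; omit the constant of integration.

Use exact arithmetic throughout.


Step 1. Rewrite: now ∫(-3*z*log(z)) dz + ∫(z*cos(2*z)) dz + ∫(-3*exp(z)) dz.
Step 2. Integrate ∫(-3*z*log(z)) dz by parts with u = log(z), dv = (-3*z) dz, so v = -3*z**2/2 [assuming z > 0]: now -3*z**2*log(z)/2 + ∫(3*z/2) dz + ∫(z*cos(2*z)) dz + ∫(-3*exp(z)) dz.
Step 3. Evaluate the standard form: now -3*z**2*log(z)/2 + 3*z**2/4 + ∫(z*cos(2*z)) dz + ∫(-3*exp(z)) dz.
Step 4. Integrate ∫(z*cos(2*z)) dz by parts with u = z, dv = (cos(2*z)) dz, so v = sin(2*z)/2: now -3*z**2*log(z)/2 + 3*z**2/4 + z*sin(2*z)/2 + ∫(-3*exp(z)) dz + ∫(-sin(2*z)/2) dz.
Step 5. Evaluate the standard form: now -3*z**2*log(z)/2 + 3*z**2/4 + z*sin(2*z)/2 + cos(2*z)/4 + ∫(-3*exp(z)) dz.
Step 6. Evaluate the standard form: now -3*z**2*log(z)/2 + 3*z**2/4 + z*sin(2*z)/2 - 3*exp(z) + cos(2*z)/4.
Answer: -3*z**2*log(z)/2 + 3*z**2/4 + z*sin(2*z)/2 - 3*exp(z) + cos(2*z)/4.


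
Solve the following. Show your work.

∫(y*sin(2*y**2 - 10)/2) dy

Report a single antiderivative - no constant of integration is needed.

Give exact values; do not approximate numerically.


Step 1. Substitute u = y**2 - 5, turning ∫(y*sin(2*y**2 - 10)/2) dy into ∫(sin(2*u)/4) du: now ∫(sin(2*u)/4) du.
Step 2. Evaluate the standard form: now -cos(2*u)/8.
Step 3. Substitute back u = y**2 - 5: now -cos(2*y**2 - 10)/8.
Answer: -cos(2*y**2 - 10)/8.


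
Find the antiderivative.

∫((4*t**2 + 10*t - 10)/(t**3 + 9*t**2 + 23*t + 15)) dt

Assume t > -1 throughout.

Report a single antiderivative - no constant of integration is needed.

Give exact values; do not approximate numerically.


Answer: -2*log(t + 1) + log(t + 3) + 5*log(t + 5).


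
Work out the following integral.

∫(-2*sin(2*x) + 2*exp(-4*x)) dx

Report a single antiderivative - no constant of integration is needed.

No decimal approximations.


Answer: cos(2*x) - exp(-4*x)/2.


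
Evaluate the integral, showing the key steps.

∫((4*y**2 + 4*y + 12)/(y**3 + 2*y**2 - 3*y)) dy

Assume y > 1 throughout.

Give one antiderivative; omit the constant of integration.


Step 1. Decompose ∫((4*y**2 + 4*y + 12)/(y**3 + 2*y**2 - 3*y)) dy by partial fractions, (4*y**2 + 4*y + 12)/(y**3 + 2*y**2 - 3*y) = 3/(y + 3) + 5/(y - 1) - 4/y: now ∫(-4/y) dy + ∫(5/(y - 1)) dy + ∫(3/(y + 3)) dy.
Step 2. Evaluate the standard form [assuming y > 1]: now 5*log(y - 1) + ∫(-4/y) dy + ∫(3/(y + 3)) dy.
Step 3. Evaluate the standard form [assuming y > 0]: now -4*log(y) + 5*log(y - 1) + ∫(3/(y + 3)) dy.
Step 4. Evaluate the standard form [assuming y > -3]: now -4*log(y) + 5*log(y - 1) + 3*log(y + 3).
Answer: -4*log(y) + 5*log(y - 1) + 3*log(y + 3).


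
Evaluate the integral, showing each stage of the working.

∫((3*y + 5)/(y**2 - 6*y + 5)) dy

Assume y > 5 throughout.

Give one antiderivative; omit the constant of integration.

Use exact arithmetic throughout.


Step 1. Decompose ∫((3*y + 5)/(y**2 - 6*y + 5)) dy by partial fractions, (3*y + 5)/(y**2 - 6*y + 5) = -2/(y - 1) + 5/(y - 5): now ∫(5/(y - 5)) dy + ∫(-2/(y - 1)) dy.
Step 2. Evaluate the standard form [assuming y > 5]: now 5*log(y - 5) + ∫(-2/(y - 1)) dy.
Step 3. Evaluate the standard form [assuming y > 1]: now 5*log(y - 5) - 2*log(y - 1).
Answer: 5*log(y - 5) - 2*log(y - 1).


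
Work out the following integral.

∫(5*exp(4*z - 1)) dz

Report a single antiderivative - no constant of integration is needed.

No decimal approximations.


Answer: 5*exp(4*z - 1)/4.


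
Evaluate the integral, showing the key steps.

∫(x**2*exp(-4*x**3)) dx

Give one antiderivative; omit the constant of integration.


Step 1. Substitute u = x**3, turning ∫(x**2*exp(-4*x**3)) dx into ∫(exp(-4*u)/3) du: now ∫(exp(-4*u)/3) du.
Step 2. Evaluate the standard form: now -exp(-4*u)/12.
Step 3. Substitute back u = x**3: now -exp(-4*x**3)/12.
Answer: -exp(-4*x**3)/12.


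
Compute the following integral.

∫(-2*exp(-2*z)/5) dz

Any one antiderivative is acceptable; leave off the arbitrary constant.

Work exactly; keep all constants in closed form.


Answer: exp(-2*z)/5.


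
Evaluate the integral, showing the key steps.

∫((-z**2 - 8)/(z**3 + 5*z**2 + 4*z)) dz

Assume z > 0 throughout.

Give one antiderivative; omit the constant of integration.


Step 1. Decompose ∫((-z**2 - 8)/(z**3 + 5*z**2 + 4*z)) dz by partial fractions, (-z**2 - 8)/(z**3 + 5*z**2 + 4*z) = -2/(z + 4) + 3/(z + 1) - 2/z: now ∫(-2/z) dz + ∫(3/(z + 1)) dz + ∫(-2/(z + 4)) dz.
Step 2. Evaluate the standard form [assuming z > 0]: now -2*log(z) + ∫(3/(z + 1)) dz + ∫(-2/(z + 4)) dz.
Step 3. Evaluate the standard form [assuming z > -1]: now -2*log(z) + 3*log(z + 1) + ∫(-2/(z + 4)) dz.
Step 4. Evaluate the standard form [assuming z > -4]: now -2*log(z) + 3*log(z + 1) - 2*log(z + 4).
Answer: -2*log(z) + 3*log(z + 1) - 2*log(z + 4).


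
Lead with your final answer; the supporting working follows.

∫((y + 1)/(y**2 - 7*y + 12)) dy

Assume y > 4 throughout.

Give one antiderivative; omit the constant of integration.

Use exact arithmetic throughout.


The answer is 5*log(y - 4) - 4*log(y - 3).
Step 1. Decompose ∫((y + 1)/(y**2 - 7*y + 12)) dy by partial fractions, (y + 1)/(y**2 - 7*y + 12) = -4/(y - 3) + 5/(y - 4): now ∫(5/(y - 4)) dy + ∫(-4/(y - 3)) dy.
Step 2. Evaluate the standard form [assuming y > 4]: now 5*log(y - 4) + ∫(-4/(y - 3)) dy.
Step 3. Evaluate the standard form [assuming y > 3]: now 5*log(y - 4) - 4*log(y - 3).
Answer: 5*log(y - 4) - 4*log(y - 3).
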